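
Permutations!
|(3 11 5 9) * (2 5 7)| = |(2 5 9 3 11 7)| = 6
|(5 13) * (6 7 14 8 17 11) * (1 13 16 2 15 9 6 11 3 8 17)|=13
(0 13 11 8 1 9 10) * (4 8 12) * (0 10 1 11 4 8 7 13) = (1 9)(4 7 13)(8 11 12) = [0, 9, 2, 3, 7, 5, 6, 13, 11, 1, 10, 12, 8, 4]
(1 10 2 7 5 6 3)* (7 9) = (1 10 2 9 7 5 6 3) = [0, 10, 9, 1, 4, 6, 3, 5, 8, 7, 2]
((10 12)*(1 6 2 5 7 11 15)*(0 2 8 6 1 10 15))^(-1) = (0 11 7 5 2)(6 8)(10 15 12)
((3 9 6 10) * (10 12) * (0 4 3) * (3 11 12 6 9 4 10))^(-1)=(0 10)(3 12 11 4)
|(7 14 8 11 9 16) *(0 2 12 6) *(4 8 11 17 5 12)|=40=|(0 2 4 8 17 5 12 6)(7 14 11 9 16)|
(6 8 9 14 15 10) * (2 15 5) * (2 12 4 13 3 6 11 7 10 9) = (2 15 9 14 5 12 4 13 3 6 8)(7 10 11) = [0, 1, 15, 6, 13, 12, 8, 10, 2, 14, 11, 7, 4, 3, 5, 9]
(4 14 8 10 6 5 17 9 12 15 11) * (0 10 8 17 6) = (0 10)(4 14 17 9 12 15 11)(5 6) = [10, 1, 2, 3, 14, 6, 5, 7, 8, 12, 0, 4, 15, 13, 17, 11, 16, 9]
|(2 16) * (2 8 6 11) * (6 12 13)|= |(2 16 8 12 13 6 11)|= 7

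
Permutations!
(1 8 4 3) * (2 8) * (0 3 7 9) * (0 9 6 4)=(9)(0 3 1 2 8)(4 7 6)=[3, 2, 8, 1, 7, 5, 4, 6, 0, 9]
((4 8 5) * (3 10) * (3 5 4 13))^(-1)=(3 13 5 10)(4 8)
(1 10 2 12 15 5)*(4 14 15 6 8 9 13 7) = (1 10 2 12 6 8 9 13 7 4 14 15 5) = [0, 10, 12, 3, 14, 1, 8, 4, 9, 13, 2, 11, 6, 7, 15, 5]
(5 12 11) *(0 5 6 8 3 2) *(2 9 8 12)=(0 5 2)(3 9 8)(6 12 11)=[5, 1, 0, 9, 4, 2, 12, 7, 3, 8, 10, 6, 11]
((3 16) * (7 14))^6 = (16)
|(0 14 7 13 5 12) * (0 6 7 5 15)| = |(0 14 5 12 6 7 13 15)| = 8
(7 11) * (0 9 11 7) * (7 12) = (0 9 11)(7 12) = [9, 1, 2, 3, 4, 5, 6, 12, 8, 11, 10, 0, 7]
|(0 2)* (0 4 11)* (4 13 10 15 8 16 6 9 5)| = 12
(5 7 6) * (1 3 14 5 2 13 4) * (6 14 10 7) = [0, 3, 13, 10, 1, 6, 2, 14, 8, 9, 7, 11, 12, 4, 5] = (1 3 10 7 14 5 6 2 13 4)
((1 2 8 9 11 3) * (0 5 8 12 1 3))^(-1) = ((0 5 8 9 11)(1 2 12))^(-1) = (0 11 9 8 5)(1 12 2)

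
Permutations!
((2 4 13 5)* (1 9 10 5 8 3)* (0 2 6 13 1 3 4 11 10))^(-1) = (0 9 1 4 8 13 6 5 10 11 2)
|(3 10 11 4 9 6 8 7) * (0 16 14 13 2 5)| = 24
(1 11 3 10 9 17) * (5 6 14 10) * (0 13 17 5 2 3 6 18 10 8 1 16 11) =(0 13 17 16 11 6 14 8 1)(2 3)(5 18 10 9) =[13, 0, 3, 2, 4, 18, 14, 7, 1, 5, 9, 6, 12, 17, 8, 15, 11, 16, 10]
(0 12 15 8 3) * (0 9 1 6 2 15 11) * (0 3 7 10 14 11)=(0 12)(1 6 2 15 8 7 10 14 11 3 9)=[12, 6, 15, 9, 4, 5, 2, 10, 7, 1, 14, 3, 0, 13, 11, 8]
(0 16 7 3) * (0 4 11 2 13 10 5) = (0 16 7 3 4 11 2 13 10 5) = [16, 1, 13, 4, 11, 0, 6, 3, 8, 9, 5, 2, 12, 10, 14, 15, 7]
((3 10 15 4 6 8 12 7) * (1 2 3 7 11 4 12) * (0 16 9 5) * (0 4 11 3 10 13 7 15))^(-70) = (16)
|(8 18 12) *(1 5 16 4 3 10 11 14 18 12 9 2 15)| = |(1 5 16 4 3 10 11 14 18 9 2 15)(8 12)| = 12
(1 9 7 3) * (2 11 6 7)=(1 9 2 11 6 7 3)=[0, 9, 11, 1, 4, 5, 7, 3, 8, 2, 10, 6]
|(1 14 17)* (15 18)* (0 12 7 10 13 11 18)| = 24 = |(0 12 7 10 13 11 18 15)(1 14 17)|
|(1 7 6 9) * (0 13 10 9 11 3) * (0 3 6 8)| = |(0 13 10 9 1 7 8)(6 11)| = 14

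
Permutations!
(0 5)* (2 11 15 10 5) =[2, 1, 11, 3, 4, 0, 6, 7, 8, 9, 5, 15, 12, 13, 14, 10] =(0 2 11 15 10 5)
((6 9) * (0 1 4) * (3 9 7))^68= ((0 1 4)(3 9 6 7))^68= (9)(0 4 1)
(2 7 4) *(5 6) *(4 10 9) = (2 7 10 9 4)(5 6) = [0, 1, 7, 3, 2, 6, 5, 10, 8, 4, 9]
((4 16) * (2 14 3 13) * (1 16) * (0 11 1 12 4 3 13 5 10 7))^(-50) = ((0 11 1 16 3 5 10 7)(2 14 13)(4 12))^(-50) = (0 10 3 1)(2 14 13)(5 16 11 7)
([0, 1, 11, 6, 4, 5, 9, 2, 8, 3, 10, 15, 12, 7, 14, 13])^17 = [0, 1, 15, 9, 4, 5, 3, 11, 8, 6, 10, 13, 12, 2, 14, 7]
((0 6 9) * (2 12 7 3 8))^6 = (2 12 7 3 8)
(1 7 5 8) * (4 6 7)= (1 4 6 7 5 8)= [0, 4, 2, 3, 6, 8, 7, 5, 1]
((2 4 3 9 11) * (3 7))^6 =(11)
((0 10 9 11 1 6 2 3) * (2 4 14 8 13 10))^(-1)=(0 3 2)(1 11 9 10 13 8 14 4 6)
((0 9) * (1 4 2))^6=((0 9)(1 4 2))^6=(9)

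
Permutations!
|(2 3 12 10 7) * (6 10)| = 6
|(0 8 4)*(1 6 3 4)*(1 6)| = 5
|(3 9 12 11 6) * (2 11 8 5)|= |(2 11 6 3 9 12 8 5)|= 8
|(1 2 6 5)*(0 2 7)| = 6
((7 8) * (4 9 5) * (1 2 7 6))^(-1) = ((1 2 7 8 6)(4 9 5))^(-1) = (1 6 8 7 2)(4 5 9)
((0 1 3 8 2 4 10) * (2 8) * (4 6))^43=(0 1 3 2 6 4 10)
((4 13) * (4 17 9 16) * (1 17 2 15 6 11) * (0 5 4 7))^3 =(0 13 6 17 7 4 15 1 16 5 2 11 9)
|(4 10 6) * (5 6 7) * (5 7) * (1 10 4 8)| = 5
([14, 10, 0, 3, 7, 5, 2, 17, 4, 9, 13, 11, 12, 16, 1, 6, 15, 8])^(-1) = (0 2 6 15 16 13 10 1 14)(4 8 17 7)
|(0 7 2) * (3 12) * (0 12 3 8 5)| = 6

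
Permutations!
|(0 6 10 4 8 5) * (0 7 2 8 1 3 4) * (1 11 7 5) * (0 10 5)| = 21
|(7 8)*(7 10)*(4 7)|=4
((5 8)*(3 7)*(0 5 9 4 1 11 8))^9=((0 5)(1 11 8 9 4)(3 7))^9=(0 5)(1 4 9 8 11)(3 7)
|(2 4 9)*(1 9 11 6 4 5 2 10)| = |(1 9 10)(2 5)(4 11 6)| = 6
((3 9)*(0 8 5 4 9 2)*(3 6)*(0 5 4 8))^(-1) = ((2 5 8 4 9 6 3))^(-1) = (2 3 6 9 4 8 5)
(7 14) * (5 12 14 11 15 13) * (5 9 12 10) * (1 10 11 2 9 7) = (1 10 5 11 15 13 7 2 9 12 14) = [0, 10, 9, 3, 4, 11, 6, 2, 8, 12, 5, 15, 14, 7, 1, 13]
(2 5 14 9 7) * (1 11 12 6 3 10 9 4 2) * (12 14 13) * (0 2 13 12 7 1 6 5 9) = (0 2 9 1 11 14 4 13 7 6 3 10)(5 12) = [2, 11, 9, 10, 13, 12, 3, 6, 8, 1, 0, 14, 5, 7, 4]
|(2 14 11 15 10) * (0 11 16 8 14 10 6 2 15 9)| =12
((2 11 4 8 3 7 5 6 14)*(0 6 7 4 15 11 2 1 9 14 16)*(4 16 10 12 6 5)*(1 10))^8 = (0 5 7 4 8 3 16)(1 14 12)(6 9 10)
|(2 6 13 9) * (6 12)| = 5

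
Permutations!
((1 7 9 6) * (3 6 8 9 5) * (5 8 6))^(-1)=(1 6 9 8 7)(3 5)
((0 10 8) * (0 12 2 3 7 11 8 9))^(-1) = ((0 10 9)(2 3 7 11 8 12))^(-1) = (0 9 10)(2 12 8 11 7 3)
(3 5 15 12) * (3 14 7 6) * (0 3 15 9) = (0 3 5 9)(6 15 12 14 7) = [3, 1, 2, 5, 4, 9, 15, 6, 8, 0, 10, 11, 14, 13, 7, 12]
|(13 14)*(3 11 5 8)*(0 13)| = 12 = |(0 13 14)(3 11 5 8)|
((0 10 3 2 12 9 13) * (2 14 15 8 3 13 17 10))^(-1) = (0 13 10 17 9 12 2)(3 8 15 14)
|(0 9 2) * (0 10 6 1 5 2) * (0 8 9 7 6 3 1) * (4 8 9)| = 30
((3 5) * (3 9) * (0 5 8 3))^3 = ((0 5 9)(3 8))^3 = (9)(3 8)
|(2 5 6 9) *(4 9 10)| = |(2 5 6 10 4 9)| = 6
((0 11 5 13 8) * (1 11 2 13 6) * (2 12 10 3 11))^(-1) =((0 12 10 3 11 5 6 1 2 13 8))^(-1) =(0 8 13 2 1 6 5 11 3 10 12)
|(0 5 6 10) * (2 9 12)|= |(0 5 6 10)(2 9 12)|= 12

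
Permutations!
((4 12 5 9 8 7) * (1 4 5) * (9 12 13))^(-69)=((1 4 13 9 8 7 5 12))^(-69)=(1 9 5 4 8 12 13 7)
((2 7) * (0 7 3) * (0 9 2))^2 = ((0 7)(2 3 9))^2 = (2 9 3)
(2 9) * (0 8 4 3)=(0 8 4 3)(2 9)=[8, 1, 9, 0, 3, 5, 6, 7, 4, 2]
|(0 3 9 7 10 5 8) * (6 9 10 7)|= |(0 3 10 5 8)(6 9)|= 10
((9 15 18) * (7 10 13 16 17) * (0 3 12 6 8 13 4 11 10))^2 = ((0 3 12 6 8 13 16 17 7)(4 11 10)(9 15 18))^2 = (0 12 8 16 7 3 6 13 17)(4 10 11)(9 18 15)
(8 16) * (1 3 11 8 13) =(1 3 11 8 16 13) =[0, 3, 2, 11, 4, 5, 6, 7, 16, 9, 10, 8, 12, 1, 14, 15, 13]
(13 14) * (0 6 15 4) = (0 6 15 4)(13 14) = [6, 1, 2, 3, 0, 5, 15, 7, 8, 9, 10, 11, 12, 14, 13, 4]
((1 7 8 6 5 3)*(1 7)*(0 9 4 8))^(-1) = (0 7 3 5 6 8 4 9)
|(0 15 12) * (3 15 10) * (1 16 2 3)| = 8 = |(0 10 1 16 2 3 15 12)|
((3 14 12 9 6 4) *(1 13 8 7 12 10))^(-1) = (1 10 14 3 4 6 9 12 7 8 13)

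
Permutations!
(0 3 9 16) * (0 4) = (0 3 9 16 4) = [3, 1, 2, 9, 0, 5, 6, 7, 8, 16, 10, 11, 12, 13, 14, 15, 4]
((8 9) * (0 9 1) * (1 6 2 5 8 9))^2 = (9)(2 8)(5 6)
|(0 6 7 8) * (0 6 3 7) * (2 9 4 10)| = |(0 3 7 8 6)(2 9 4 10)| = 20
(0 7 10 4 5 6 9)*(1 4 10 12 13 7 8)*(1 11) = (0 8 11 1 4 5 6 9)(7 12 13) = [8, 4, 2, 3, 5, 6, 9, 12, 11, 0, 10, 1, 13, 7]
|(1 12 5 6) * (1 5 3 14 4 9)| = 6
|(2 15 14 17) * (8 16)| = |(2 15 14 17)(8 16)| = 4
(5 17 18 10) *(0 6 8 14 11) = (0 6 8 14 11)(5 17 18 10) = [6, 1, 2, 3, 4, 17, 8, 7, 14, 9, 5, 0, 12, 13, 11, 15, 16, 18, 10]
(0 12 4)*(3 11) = [12, 1, 2, 11, 0, 5, 6, 7, 8, 9, 10, 3, 4] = (0 12 4)(3 11)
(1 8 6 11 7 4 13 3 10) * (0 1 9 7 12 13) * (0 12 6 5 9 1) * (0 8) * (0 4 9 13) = (0 8 5 13 3 10 1 4 12)(6 11)(7 9) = [8, 4, 2, 10, 12, 13, 11, 9, 5, 7, 1, 6, 0, 3]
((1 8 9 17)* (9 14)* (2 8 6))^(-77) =(17)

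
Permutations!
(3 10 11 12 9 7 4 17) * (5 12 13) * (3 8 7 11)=(3 10)(4 17 8 7)(5 12 9 11 13)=[0, 1, 2, 10, 17, 12, 6, 4, 7, 11, 3, 13, 9, 5, 14, 15, 16, 8]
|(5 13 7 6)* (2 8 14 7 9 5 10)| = 6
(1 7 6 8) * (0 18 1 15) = (0 18 1 7 6 8 15) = [18, 7, 2, 3, 4, 5, 8, 6, 15, 9, 10, 11, 12, 13, 14, 0, 16, 17, 1]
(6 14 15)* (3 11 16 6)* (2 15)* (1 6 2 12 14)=(1 6)(2 15 3 11 16)(12 14)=[0, 6, 15, 11, 4, 5, 1, 7, 8, 9, 10, 16, 14, 13, 12, 3, 2]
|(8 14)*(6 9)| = 2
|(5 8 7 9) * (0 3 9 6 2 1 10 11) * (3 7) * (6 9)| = 11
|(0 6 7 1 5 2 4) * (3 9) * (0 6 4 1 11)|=|(0 4 6 7 11)(1 5 2)(3 9)|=30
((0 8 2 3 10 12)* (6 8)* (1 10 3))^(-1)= ((0 6 8 2 1 10 12))^(-1)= (0 12 10 1 2 8 6)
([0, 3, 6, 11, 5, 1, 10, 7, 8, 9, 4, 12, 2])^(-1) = [0, 5, 12, 1, 10, 4, 2, 7, 8, 9, 6, 3, 11]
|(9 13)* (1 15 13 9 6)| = 4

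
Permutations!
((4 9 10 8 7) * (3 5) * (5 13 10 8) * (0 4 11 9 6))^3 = ((0 4 6)(3 13 10 5)(7 11 9 8))^3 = (3 5 10 13)(7 8 9 11)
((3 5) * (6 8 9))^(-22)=(6 9 8)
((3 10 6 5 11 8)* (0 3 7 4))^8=((0 3 10 6 5 11 8 7 4))^8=(0 4 7 8 11 5 6 10 3)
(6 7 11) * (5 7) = [0, 1, 2, 3, 4, 7, 5, 11, 8, 9, 10, 6] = (5 7 11 6)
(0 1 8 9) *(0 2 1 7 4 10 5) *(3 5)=(0 7 4 10 3 5)(1 8 9 2)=[7, 8, 1, 5, 10, 0, 6, 4, 9, 2, 3]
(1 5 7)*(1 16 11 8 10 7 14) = (1 5 14)(7 16 11 8 10) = [0, 5, 2, 3, 4, 14, 6, 16, 10, 9, 7, 8, 12, 13, 1, 15, 11]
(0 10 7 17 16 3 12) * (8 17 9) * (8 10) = [8, 1, 2, 12, 4, 5, 6, 9, 17, 10, 7, 11, 0, 13, 14, 15, 3, 16] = (0 8 17 16 3 12)(7 9 10)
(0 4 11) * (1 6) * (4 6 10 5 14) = (0 6 1 10 5 14 4 11) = [6, 10, 2, 3, 11, 14, 1, 7, 8, 9, 5, 0, 12, 13, 4]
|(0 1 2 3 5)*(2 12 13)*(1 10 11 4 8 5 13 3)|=30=|(0 10 11 4 8 5)(1 12 3 13 2)|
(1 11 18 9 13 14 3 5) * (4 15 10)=(1 11 18 9 13 14 3 5)(4 15 10)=[0, 11, 2, 5, 15, 1, 6, 7, 8, 13, 4, 18, 12, 14, 3, 10, 16, 17, 9]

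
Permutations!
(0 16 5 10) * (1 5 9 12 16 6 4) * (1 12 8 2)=[6, 5, 1, 3, 12, 10, 4, 7, 2, 8, 0, 11, 16, 13, 14, 15, 9]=(0 6 4 12 16 9 8 2 1 5 10)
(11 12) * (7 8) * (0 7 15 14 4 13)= [7, 1, 2, 3, 13, 5, 6, 8, 15, 9, 10, 12, 11, 0, 4, 14]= (0 7 8 15 14 4 13)(11 12)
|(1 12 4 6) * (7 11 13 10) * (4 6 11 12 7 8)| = 20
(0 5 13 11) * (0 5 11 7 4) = (0 11 5 13 7 4) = [11, 1, 2, 3, 0, 13, 6, 4, 8, 9, 10, 5, 12, 7]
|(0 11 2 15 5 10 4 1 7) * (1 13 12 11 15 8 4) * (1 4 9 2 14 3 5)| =24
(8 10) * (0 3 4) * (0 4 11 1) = (0 3 11 1)(8 10) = [3, 0, 2, 11, 4, 5, 6, 7, 10, 9, 8, 1]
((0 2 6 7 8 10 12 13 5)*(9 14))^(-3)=(0 12 7)(2 13 8)(5 10 6)(9 14)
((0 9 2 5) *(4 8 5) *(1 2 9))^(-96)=(9)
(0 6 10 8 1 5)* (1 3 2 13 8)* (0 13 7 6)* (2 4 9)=[0, 5, 7, 4, 9, 13, 10, 6, 3, 2, 1, 11, 12, 8]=(1 5 13 8 3 4 9 2 7 6 10)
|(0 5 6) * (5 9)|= |(0 9 5 6)|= 4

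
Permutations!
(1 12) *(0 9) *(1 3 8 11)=[9, 12, 2, 8, 4, 5, 6, 7, 11, 0, 10, 1, 3]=(0 9)(1 12 3 8 11)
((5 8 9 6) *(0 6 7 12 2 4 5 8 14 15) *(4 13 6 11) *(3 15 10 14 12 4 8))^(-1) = (0 15 3 6 13 2 12 5 4 7 9 8 11)(10 14)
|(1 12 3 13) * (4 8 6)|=|(1 12 3 13)(4 8 6)|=12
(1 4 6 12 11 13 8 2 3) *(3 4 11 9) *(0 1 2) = (0 1 11 13 8)(2 4 6 12 9 3) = [1, 11, 4, 2, 6, 5, 12, 7, 0, 3, 10, 13, 9, 8]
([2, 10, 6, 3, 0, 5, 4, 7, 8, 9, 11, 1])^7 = [4, 10, 0, 3, 6, 5, 2, 7, 8, 9, 11, 1]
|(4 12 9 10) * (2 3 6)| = 12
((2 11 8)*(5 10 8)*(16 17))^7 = ((2 11 5 10 8)(16 17))^7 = (2 5 8 11 10)(16 17)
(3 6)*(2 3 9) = (2 3 6 9) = [0, 1, 3, 6, 4, 5, 9, 7, 8, 2]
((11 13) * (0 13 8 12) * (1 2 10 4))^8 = ((0 13 11 8 12)(1 2 10 4))^8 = (0 8 13 12 11)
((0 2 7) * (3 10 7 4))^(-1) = (0 7 10 3 4 2)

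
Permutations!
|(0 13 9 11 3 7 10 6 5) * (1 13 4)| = |(0 4 1 13 9 11 3 7 10 6 5)| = 11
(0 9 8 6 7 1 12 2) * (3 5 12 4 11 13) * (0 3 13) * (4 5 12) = (13)(0 9 8 6 7 1 5 4 11)(2 3 12) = [9, 5, 3, 12, 11, 4, 7, 1, 6, 8, 10, 0, 2, 13]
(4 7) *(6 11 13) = [0, 1, 2, 3, 7, 5, 11, 4, 8, 9, 10, 13, 12, 6] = (4 7)(6 11 13)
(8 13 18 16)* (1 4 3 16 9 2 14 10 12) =(1 4 3 16 8 13 18 9 2 14 10 12) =[0, 4, 14, 16, 3, 5, 6, 7, 13, 2, 12, 11, 1, 18, 10, 15, 8, 17, 9]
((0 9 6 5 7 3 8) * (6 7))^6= (0 9 7 3 8)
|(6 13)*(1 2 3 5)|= 4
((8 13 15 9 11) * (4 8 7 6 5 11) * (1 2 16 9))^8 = (16)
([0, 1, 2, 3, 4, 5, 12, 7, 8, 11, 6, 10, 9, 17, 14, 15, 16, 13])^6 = [0, 1, 2, 3, 4, 5, 12, 7, 8, 11, 6, 10, 9, 13, 14, 15, 16, 17]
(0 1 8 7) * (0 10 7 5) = (0 1 8 5)(7 10) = [1, 8, 2, 3, 4, 0, 6, 10, 5, 9, 7]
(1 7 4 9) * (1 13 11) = (1 7 4 9 13 11) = [0, 7, 2, 3, 9, 5, 6, 4, 8, 13, 10, 1, 12, 11]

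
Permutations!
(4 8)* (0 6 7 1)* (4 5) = [6, 0, 2, 3, 8, 4, 7, 1, 5] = (0 6 7 1)(4 8 5)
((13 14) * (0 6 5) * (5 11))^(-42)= (14)(0 11)(5 6)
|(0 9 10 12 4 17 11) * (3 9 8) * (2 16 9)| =|(0 8 3 2 16 9 10 12 4 17 11)| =11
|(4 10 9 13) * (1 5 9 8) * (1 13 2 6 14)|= 12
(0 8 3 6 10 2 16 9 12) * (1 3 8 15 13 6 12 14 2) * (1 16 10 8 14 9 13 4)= (0 15 4 1 3 12)(2 10 16 13 6 8 14)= [15, 3, 10, 12, 1, 5, 8, 7, 14, 9, 16, 11, 0, 6, 2, 4, 13]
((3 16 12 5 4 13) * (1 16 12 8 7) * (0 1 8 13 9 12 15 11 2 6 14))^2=((0 1 16 13 3 15 11 2 6 14)(4 9 12 5)(7 8))^2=(0 16 3 11 6)(1 13 15 2 14)(4 12)(5 9)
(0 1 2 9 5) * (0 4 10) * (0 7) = (0 1 2 9 5 4 10 7) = [1, 2, 9, 3, 10, 4, 6, 0, 8, 5, 7]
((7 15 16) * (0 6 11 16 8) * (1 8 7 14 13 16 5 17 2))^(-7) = (0 6 11 5 17 2 1 8)(7 15)(13 14 16)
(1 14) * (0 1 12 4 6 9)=(0 1 14 12 4 6 9)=[1, 14, 2, 3, 6, 5, 9, 7, 8, 0, 10, 11, 4, 13, 12]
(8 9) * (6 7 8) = (6 7 8 9) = [0, 1, 2, 3, 4, 5, 7, 8, 9, 6]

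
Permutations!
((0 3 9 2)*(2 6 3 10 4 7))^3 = ((0 10 4 7 2)(3 9 6))^3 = (0 7 10 2 4)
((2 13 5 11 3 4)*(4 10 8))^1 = ((2 13 5 11 3 10 8 4))^1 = (2 13 5 11 3 10 8 4)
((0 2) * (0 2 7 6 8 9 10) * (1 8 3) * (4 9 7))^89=(0 4 9 10)(1 3 6 7 8)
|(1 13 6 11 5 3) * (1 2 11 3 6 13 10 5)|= 7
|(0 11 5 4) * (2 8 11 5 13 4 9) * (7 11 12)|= 10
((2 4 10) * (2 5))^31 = ((2 4 10 5))^31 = (2 5 10 4)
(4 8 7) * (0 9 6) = [9, 1, 2, 3, 8, 5, 0, 4, 7, 6] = (0 9 6)(4 8 7)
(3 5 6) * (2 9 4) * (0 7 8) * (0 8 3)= (0 7 3 5 6)(2 9 4)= [7, 1, 9, 5, 2, 6, 0, 3, 8, 4]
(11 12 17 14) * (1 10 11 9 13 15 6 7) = (1 10 11 12 17 14 9 13 15 6 7) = [0, 10, 2, 3, 4, 5, 7, 1, 8, 13, 11, 12, 17, 15, 9, 6, 16, 14]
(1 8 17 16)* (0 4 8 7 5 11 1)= (0 4 8 17 16)(1 7 5 11)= [4, 7, 2, 3, 8, 11, 6, 5, 17, 9, 10, 1, 12, 13, 14, 15, 0, 16]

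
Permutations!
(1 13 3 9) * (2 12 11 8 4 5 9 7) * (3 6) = (1 13 6 3 7 2 12 11 8 4 5 9) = [0, 13, 12, 7, 5, 9, 3, 2, 4, 1, 10, 8, 11, 6]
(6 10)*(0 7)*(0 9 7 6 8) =(0 6 10 8)(7 9) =[6, 1, 2, 3, 4, 5, 10, 9, 0, 7, 8]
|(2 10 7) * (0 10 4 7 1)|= |(0 10 1)(2 4 7)|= 3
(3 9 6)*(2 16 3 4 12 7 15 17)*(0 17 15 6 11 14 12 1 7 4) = (0 17 2 16 3 9 11 14 12 4 1 7 6) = [17, 7, 16, 9, 1, 5, 0, 6, 8, 11, 10, 14, 4, 13, 12, 15, 3, 2]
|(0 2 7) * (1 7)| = |(0 2 1 7)| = 4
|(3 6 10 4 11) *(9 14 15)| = 15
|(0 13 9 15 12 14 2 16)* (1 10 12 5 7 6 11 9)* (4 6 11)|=40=|(0 13 1 10 12 14 2 16)(4 6)(5 7 11 9 15)|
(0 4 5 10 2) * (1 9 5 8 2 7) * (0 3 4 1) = (0 1 9 5 10 7)(2 3 4 8) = [1, 9, 3, 4, 8, 10, 6, 0, 2, 5, 7]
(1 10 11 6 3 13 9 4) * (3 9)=(1 10 11 6 9 4)(3 13)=[0, 10, 2, 13, 1, 5, 9, 7, 8, 4, 11, 6, 12, 3]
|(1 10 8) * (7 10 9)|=5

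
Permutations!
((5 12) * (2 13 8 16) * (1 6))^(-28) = ((1 6)(2 13 8 16)(5 12))^(-28) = (16)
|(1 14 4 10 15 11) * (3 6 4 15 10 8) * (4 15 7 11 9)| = 12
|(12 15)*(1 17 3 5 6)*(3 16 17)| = 4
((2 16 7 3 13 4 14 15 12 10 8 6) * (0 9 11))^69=((0 9 11)(2 16 7 3 13 4 14 15 12 10 8 6))^69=(2 10 14 3)(4 7 6 12)(8 15 13 16)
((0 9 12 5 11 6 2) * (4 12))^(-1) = ((0 9 4 12 5 11 6 2))^(-1) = (0 2 6 11 5 12 4 9)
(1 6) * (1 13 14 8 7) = (1 6 13 14 8 7) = [0, 6, 2, 3, 4, 5, 13, 1, 7, 9, 10, 11, 12, 14, 8]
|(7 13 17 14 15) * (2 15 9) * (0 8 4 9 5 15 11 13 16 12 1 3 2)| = 12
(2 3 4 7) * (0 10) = (0 10)(2 3 4 7) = [10, 1, 3, 4, 7, 5, 6, 2, 8, 9, 0]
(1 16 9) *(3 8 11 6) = (1 16 9)(3 8 11 6) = [0, 16, 2, 8, 4, 5, 3, 7, 11, 1, 10, 6, 12, 13, 14, 15, 9]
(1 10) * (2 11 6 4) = (1 10)(2 11 6 4) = [0, 10, 11, 3, 2, 5, 4, 7, 8, 9, 1, 6]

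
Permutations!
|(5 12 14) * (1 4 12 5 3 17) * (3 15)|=|(1 4 12 14 15 3 17)|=7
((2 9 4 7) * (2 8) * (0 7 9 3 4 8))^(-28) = ((0 7)(2 3 4 9 8))^(-28) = (2 4 8 3 9)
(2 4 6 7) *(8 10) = (2 4 6 7)(8 10) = [0, 1, 4, 3, 6, 5, 7, 2, 10, 9, 8]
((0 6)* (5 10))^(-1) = (0 6)(5 10)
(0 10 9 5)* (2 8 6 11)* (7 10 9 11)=(0 9 5)(2 8 6 7 10 11)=[9, 1, 8, 3, 4, 0, 7, 10, 6, 5, 11, 2]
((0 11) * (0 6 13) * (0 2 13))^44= ((0 11 6)(2 13))^44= (13)(0 6 11)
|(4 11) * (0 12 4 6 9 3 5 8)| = 9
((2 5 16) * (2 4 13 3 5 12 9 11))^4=(3 13 4 16 5)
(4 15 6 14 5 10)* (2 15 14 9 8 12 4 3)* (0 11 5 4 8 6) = (0 11 5 10 3 2 15)(4 14)(6 9)(8 12) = [11, 1, 15, 2, 14, 10, 9, 7, 12, 6, 3, 5, 8, 13, 4, 0]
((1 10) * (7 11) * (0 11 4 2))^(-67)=(0 4 11 2 7)(1 10)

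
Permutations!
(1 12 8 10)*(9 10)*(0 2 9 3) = [2, 12, 9, 0, 4, 5, 6, 7, 3, 10, 1, 11, 8] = (0 2 9 10 1 12 8 3)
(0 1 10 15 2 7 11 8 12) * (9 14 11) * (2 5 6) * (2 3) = (0 1 10 15 5 6 3 2 7 9 14 11 8 12) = [1, 10, 7, 2, 4, 6, 3, 9, 12, 14, 15, 8, 0, 13, 11, 5]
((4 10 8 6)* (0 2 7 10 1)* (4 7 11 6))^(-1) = ((0 2 11 6 7 10 8 4 1))^(-1) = (0 1 4 8 10 7 6 11 2)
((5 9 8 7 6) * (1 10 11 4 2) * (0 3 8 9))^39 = ((0 3 8 7 6 5)(1 10 11 4 2))^39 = (0 7)(1 2 4 11 10)(3 6)(5 8)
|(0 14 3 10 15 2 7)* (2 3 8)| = |(0 14 8 2 7)(3 10 15)| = 15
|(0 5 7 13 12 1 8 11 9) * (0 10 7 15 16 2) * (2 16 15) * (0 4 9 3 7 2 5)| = |(16)(1 8 11 3 7 13 12)(2 4 9 10)| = 28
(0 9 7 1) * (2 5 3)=[9, 0, 5, 2, 4, 3, 6, 1, 8, 7]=(0 9 7 1)(2 5 3)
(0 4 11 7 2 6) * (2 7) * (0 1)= (0 4 11 2 6 1)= [4, 0, 6, 3, 11, 5, 1, 7, 8, 9, 10, 2]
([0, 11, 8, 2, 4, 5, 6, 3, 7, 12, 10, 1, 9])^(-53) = [0, 11, 3, 7, 4, 5, 6, 8, 2, 12, 10, 1, 9]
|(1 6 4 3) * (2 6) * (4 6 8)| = |(1 2 8 4 3)| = 5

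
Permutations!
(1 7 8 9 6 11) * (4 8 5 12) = (1 7 5 12 4 8 9 6 11) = [0, 7, 2, 3, 8, 12, 11, 5, 9, 6, 10, 1, 4]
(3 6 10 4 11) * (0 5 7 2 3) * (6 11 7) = (0 5 6 10 4 7 2 3 11) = [5, 1, 3, 11, 7, 6, 10, 2, 8, 9, 4, 0]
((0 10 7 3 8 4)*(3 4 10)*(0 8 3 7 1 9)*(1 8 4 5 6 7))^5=(0 9 1)(5 7 6)(8 10)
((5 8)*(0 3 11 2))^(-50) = (0 11)(2 3)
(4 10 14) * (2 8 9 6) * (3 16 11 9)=(2 8 3 16 11 9 6)(4 10 14)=[0, 1, 8, 16, 10, 5, 2, 7, 3, 6, 14, 9, 12, 13, 4, 15, 11]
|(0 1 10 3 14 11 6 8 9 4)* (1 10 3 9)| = 12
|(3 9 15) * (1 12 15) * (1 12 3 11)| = 6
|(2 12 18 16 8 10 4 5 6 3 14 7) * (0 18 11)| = |(0 18 16 8 10 4 5 6 3 14 7 2 12 11)| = 14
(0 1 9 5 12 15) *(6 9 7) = (0 1 7 6 9 5 12 15) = [1, 7, 2, 3, 4, 12, 9, 6, 8, 5, 10, 11, 15, 13, 14, 0]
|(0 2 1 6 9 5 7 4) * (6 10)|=|(0 2 1 10 6 9 5 7 4)|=9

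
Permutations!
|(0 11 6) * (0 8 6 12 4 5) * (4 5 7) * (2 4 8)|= |(0 11 12 5)(2 4 7 8 6)|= 20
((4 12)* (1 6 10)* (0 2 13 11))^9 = ((0 2 13 11)(1 6 10)(4 12))^9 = (0 2 13 11)(4 12)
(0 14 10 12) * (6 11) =(0 14 10 12)(6 11) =[14, 1, 2, 3, 4, 5, 11, 7, 8, 9, 12, 6, 0, 13, 10]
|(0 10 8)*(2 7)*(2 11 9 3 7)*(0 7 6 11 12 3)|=9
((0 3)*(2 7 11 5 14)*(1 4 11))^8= ((0 3)(1 4 11 5 14 2 7))^8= (1 4 11 5 14 2 7)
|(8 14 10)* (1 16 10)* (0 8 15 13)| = |(0 8 14 1 16 10 15 13)| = 8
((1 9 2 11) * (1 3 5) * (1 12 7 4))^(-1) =(1 4 7 12 5 3 11 2 9) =((1 9 2 11 3 5 12 7 4))^(-1)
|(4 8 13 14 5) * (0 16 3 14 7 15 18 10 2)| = 13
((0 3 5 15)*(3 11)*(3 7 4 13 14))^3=(0 4 3)(5 11 13)(7 14 15)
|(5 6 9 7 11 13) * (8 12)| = 6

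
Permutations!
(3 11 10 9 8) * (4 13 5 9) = (3 11 10 4 13 5 9 8) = [0, 1, 2, 11, 13, 9, 6, 7, 3, 8, 4, 10, 12, 5]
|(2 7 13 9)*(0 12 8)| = 12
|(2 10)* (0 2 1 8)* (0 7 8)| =4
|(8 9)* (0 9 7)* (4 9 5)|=6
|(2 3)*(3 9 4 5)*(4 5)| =4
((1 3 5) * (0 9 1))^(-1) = (0 5 3 1 9)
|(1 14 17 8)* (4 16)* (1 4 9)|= |(1 14 17 8 4 16 9)|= 7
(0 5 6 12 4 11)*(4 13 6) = (0 5 4 11)(6 12 13) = [5, 1, 2, 3, 11, 4, 12, 7, 8, 9, 10, 0, 13, 6]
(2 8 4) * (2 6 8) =(4 6 8) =[0, 1, 2, 3, 6, 5, 8, 7, 4]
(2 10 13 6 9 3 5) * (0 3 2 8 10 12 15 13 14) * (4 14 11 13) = (0 3 5 8 10 11 13 6 9 2 12 15 4 14) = [3, 1, 12, 5, 14, 8, 9, 7, 10, 2, 11, 13, 15, 6, 0, 4]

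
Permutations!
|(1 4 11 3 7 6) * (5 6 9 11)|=|(1 4 5 6)(3 7 9 11)|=4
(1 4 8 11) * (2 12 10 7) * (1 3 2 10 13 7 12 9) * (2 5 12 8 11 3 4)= (1 2 9)(3 5 12 13 7 10 8)(4 11)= [0, 2, 9, 5, 11, 12, 6, 10, 3, 1, 8, 4, 13, 7]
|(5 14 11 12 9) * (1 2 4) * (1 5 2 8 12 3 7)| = |(1 8 12 9 2 4 5 14 11 3 7)| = 11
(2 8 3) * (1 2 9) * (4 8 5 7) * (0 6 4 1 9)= (9)(0 6 4 8 3)(1 2 5 7)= [6, 2, 5, 0, 8, 7, 4, 1, 3, 9]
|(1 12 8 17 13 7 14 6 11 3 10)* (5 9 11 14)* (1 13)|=|(1 12 8 17)(3 10 13 7 5 9 11)(6 14)|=28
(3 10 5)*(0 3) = (0 3 10 5) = [3, 1, 2, 10, 4, 0, 6, 7, 8, 9, 5]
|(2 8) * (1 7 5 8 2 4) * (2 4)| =|(1 7 5 8 2 4)| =6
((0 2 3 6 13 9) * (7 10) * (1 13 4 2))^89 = ((0 1 13 9)(2 3 6 4)(7 10))^89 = (0 1 13 9)(2 3 6 4)(7 10)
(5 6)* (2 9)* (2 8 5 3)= (2 9 8 5 6 3)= [0, 1, 9, 2, 4, 6, 3, 7, 5, 8]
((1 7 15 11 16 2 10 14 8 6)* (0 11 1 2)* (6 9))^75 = (16)(2 8)(6 14)(9 10)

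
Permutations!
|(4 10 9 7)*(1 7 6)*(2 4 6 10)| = 6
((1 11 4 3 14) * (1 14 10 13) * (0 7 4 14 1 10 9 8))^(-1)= ((0 7 4 3 9 8)(1 11 14)(10 13))^(-1)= (0 8 9 3 4 7)(1 14 11)(10 13)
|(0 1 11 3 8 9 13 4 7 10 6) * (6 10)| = 10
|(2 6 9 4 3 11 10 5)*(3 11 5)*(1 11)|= |(1 11 10 3 5 2 6 9 4)|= 9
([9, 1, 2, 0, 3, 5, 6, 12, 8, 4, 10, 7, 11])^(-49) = (0 3 4 9)(7 11 12)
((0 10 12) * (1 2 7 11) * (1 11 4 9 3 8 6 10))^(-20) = (0 2 4 3 6 12 1 7 9 8 10)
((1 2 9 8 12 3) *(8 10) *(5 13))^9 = (1 9 8 3 2 10 12)(5 13)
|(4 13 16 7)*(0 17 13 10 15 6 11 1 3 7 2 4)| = |(0 17 13 16 2 4 10 15 6 11 1 3 7)| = 13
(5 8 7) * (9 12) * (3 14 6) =(3 14 6)(5 8 7)(9 12) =[0, 1, 2, 14, 4, 8, 3, 5, 7, 12, 10, 11, 9, 13, 6]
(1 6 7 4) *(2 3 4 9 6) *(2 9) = [0, 9, 3, 4, 1, 5, 7, 2, 8, 6] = (1 9 6 7 2 3 4)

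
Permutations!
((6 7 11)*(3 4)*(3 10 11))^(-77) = (3 4 10 11 6 7)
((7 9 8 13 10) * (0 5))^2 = ((0 5)(7 9 8 13 10))^2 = (7 8 10 9 13)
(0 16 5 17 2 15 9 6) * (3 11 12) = (0 16 5 17 2 15 9 6)(3 11 12) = [16, 1, 15, 11, 4, 17, 0, 7, 8, 6, 10, 12, 3, 13, 14, 9, 5, 2]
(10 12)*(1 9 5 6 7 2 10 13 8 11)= (1 9 5 6 7 2 10 12 13 8 11)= [0, 9, 10, 3, 4, 6, 7, 2, 11, 5, 12, 1, 13, 8]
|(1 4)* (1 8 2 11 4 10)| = 4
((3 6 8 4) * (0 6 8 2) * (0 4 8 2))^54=(8)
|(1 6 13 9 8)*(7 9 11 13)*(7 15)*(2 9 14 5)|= |(1 6 15 7 14 5 2 9 8)(11 13)|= 18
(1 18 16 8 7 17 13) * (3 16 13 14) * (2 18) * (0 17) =(0 17 14 3 16 8 7)(1 2 18 13) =[17, 2, 18, 16, 4, 5, 6, 0, 7, 9, 10, 11, 12, 1, 3, 15, 8, 14, 13]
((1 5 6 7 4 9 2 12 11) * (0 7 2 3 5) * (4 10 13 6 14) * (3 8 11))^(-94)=(0 9 3 13 1 4 12 10 11 14 2 7 8 5 6)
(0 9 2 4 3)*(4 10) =(0 9 2 10 4 3) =[9, 1, 10, 0, 3, 5, 6, 7, 8, 2, 4]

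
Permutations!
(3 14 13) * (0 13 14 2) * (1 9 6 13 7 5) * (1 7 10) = (14)(0 10 1 9 6 13 3 2)(5 7) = [10, 9, 0, 2, 4, 7, 13, 5, 8, 6, 1, 11, 12, 3, 14]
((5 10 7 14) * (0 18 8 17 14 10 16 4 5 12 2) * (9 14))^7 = ((0 18 8 17 9 14 12 2)(4 5 16)(7 10))^7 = (0 2 12 14 9 17 8 18)(4 5 16)(7 10)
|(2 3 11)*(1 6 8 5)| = 12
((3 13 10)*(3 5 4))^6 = ((3 13 10 5 4))^6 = (3 13 10 5 4)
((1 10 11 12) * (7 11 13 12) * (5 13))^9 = (1 12 13 5 10)(7 11)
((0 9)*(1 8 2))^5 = (0 9)(1 2 8)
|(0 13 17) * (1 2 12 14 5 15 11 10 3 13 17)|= 10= |(0 17)(1 2 12 14 5 15 11 10 3 13)|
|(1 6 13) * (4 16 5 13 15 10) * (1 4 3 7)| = 12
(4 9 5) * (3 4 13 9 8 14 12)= (3 4 8 14 12)(5 13 9)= [0, 1, 2, 4, 8, 13, 6, 7, 14, 5, 10, 11, 3, 9, 12]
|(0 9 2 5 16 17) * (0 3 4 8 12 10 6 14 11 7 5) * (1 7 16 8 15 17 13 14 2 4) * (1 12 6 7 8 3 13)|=65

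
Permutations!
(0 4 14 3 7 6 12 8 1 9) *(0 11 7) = (0 4 14 3)(1 9 11 7 6 12 8) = [4, 9, 2, 0, 14, 5, 12, 6, 1, 11, 10, 7, 8, 13, 3]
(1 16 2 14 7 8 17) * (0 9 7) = (0 9 7 8 17 1 16 2 14) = [9, 16, 14, 3, 4, 5, 6, 8, 17, 7, 10, 11, 12, 13, 0, 15, 2, 1]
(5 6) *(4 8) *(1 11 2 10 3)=[0, 11, 10, 1, 8, 6, 5, 7, 4, 9, 3, 2]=(1 11 2 10 3)(4 8)(5 6)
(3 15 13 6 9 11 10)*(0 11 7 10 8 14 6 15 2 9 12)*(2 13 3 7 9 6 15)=[11, 1, 6, 13, 4, 5, 12, 10, 14, 9, 7, 8, 0, 2, 15, 3]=(0 11 8 14 15 3 13 2 6 12)(7 10)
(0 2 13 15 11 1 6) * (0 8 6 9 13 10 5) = (0 2 10 5)(1 9 13 15 11)(6 8) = [2, 9, 10, 3, 4, 0, 8, 7, 6, 13, 5, 1, 12, 15, 14, 11]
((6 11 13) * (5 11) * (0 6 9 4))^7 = (13)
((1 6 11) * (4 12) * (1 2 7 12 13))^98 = ((1 6 11 2 7 12 4 13))^98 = (1 11 7 4)(2 12 13 6)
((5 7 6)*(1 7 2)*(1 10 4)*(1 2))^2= ((1 7 6 5)(2 10 4))^2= (1 6)(2 4 10)(5 7)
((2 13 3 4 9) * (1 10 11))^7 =(1 10 11)(2 3 9 13 4)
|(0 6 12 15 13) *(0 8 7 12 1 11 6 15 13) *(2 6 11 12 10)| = 8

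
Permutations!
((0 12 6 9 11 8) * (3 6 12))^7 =(12)(0 3 6 9 11 8)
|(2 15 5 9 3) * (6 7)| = |(2 15 5 9 3)(6 7)| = 10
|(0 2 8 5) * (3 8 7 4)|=7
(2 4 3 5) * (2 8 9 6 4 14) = (2 14)(3 5 8 9 6 4) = [0, 1, 14, 5, 3, 8, 4, 7, 9, 6, 10, 11, 12, 13, 2]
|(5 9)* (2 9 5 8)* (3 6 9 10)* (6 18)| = |(2 10 3 18 6 9 8)| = 7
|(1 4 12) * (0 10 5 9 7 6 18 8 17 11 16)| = 33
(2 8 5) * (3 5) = (2 8 3 5) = [0, 1, 8, 5, 4, 2, 6, 7, 3]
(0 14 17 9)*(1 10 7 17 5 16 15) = (0 14 5 16 15 1 10 7 17 9) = [14, 10, 2, 3, 4, 16, 6, 17, 8, 0, 7, 11, 12, 13, 5, 1, 15, 9]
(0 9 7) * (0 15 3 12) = (0 9 7 15 3 12) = [9, 1, 2, 12, 4, 5, 6, 15, 8, 7, 10, 11, 0, 13, 14, 3]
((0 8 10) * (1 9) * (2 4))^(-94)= ((0 8 10)(1 9)(2 4))^(-94)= (0 10 8)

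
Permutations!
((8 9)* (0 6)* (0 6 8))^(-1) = ((0 8 9))^(-1) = (0 9 8)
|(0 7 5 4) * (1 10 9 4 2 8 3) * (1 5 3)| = 10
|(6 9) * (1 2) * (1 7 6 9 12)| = |(1 2 7 6 12)| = 5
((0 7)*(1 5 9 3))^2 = ((0 7)(1 5 9 3))^2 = (1 9)(3 5)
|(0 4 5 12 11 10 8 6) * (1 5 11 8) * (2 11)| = 10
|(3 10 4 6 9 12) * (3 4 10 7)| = |(3 7)(4 6 9 12)| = 4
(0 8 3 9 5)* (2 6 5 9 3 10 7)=[8, 1, 6, 3, 4, 0, 5, 2, 10, 9, 7]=(0 8 10 7 2 6 5)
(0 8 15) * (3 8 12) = (0 12 3 8 15) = [12, 1, 2, 8, 4, 5, 6, 7, 15, 9, 10, 11, 3, 13, 14, 0]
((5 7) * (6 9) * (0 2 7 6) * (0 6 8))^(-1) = (0 8 5 7 2)(6 9)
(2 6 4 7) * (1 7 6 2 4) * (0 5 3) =(0 5 3)(1 7 4 6) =[5, 7, 2, 0, 6, 3, 1, 4]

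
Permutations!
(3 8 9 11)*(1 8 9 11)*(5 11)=[0, 8, 2, 9, 4, 11, 6, 7, 5, 1, 10, 3]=(1 8 5 11 3 9)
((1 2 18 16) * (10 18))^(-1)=((1 2 10 18 16))^(-1)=(1 16 18 10 2)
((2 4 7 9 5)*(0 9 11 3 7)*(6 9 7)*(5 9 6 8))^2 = ((0 7 11 3 8 5 2 4))^2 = (0 11 8 2)(3 5 4 7)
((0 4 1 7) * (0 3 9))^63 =(0 7)(1 9)(3 4)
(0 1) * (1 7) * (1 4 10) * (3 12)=(0 7 4 10 1)(3 12)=[7, 0, 2, 12, 10, 5, 6, 4, 8, 9, 1, 11, 3]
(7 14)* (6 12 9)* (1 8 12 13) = (1 8 12 9 6 13)(7 14) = [0, 8, 2, 3, 4, 5, 13, 14, 12, 6, 10, 11, 9, 1, 7]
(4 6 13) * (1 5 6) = (1 5 6 13 4) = [0, 5, 2, 3, 1, 6, 13, 7, 8, 9, 10, 11, 12, 4]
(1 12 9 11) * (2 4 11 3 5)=(1 12 9 3 5 2 4 11)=[0, 12, 4, 5, 11, 2, 6, 7, 8, 3, 10, 1, 9]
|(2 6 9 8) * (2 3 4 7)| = |(2 6 9 8 3 4 7)| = 7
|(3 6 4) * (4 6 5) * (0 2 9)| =3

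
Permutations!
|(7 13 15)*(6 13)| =|(6 13 15 7)| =4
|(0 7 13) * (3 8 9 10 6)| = |(0 7 13)(3 8 9 10 6)| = 15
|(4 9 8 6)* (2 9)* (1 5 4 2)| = |(1 5 4)(2 9 8 6)| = 12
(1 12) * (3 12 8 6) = (1 8 6 3 12) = [0, 8, 2, 12, 4, 5, 3, 7, 6, 9, 10, 11, 1]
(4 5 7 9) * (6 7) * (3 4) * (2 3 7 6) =(2 3 4 5)(7 9) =[0, 1, 3, 4, 5, 2, 6, 9, 8, 7]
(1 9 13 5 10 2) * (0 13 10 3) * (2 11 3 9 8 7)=(0 13 5 9 10 11 3)(1 8 7 2)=[13, 8, 1, 0, 4, 9, 6, 2, 7, 10, 11, 3, 12, 5]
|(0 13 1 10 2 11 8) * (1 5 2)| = |(0 13 5 2 11 8)(1 10)| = 6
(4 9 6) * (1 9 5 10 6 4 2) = (1 9 4 5 10 6 2) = [0, 9, 1, 3, 5, 10, 2, 7, 8, 4, 6]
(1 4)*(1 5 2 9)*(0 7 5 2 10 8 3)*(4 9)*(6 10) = (0 7 5 6 10 8 3)(1 9)(2 4) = [7, 9, 4, 0, 2, 6, 10, 5, 3, 1, 8]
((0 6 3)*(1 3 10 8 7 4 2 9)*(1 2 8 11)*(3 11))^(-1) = (0 3 10 6)(1 11)(2 9)(4 7 8)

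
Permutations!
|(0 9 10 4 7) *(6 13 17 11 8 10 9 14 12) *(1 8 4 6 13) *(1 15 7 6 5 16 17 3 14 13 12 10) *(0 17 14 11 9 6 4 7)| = |(0 13 3 11 7 17 9 6 15)(1 8)(5 16 14 10)| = 36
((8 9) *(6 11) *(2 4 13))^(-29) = ((2 4 13)(6 11)(8 9))^(-29) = (2 4 13)(6 11)(8 9)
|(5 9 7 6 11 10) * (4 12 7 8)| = 9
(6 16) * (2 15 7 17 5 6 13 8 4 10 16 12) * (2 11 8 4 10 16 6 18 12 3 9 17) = (2 15 7)(3 9 17 5 18 12 11 8 10 6)(4 16 13) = [0, 1, 15, 9, 16, 18, 3, 2, 10, 17, 6, 8, 11, 4, 14, 7, 13, 5, 12]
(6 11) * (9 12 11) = (6 9 12 11) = [0, 1, 2, 3, 4, 5, 9, 7, 8, 12, 10, 6, 11]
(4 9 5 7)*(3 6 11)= (3 6 11)(4 9 5 7)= [0, 1, 2, 6, 9, 7, 11, 4, 8, 5, 10, 3]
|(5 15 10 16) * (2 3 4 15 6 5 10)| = 4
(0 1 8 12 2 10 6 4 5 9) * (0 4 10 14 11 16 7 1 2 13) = (0 2 14 11 16 7 1 8 12 13)(4 5 9)(6 10) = [2, 8, 14, 3, 5, 9, 10, 1, 12, 4, 6, 16, 13, 0, 11, 15, 7]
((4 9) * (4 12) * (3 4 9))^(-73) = (3 4)(9 12)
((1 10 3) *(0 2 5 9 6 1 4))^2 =((0 2 5 9 6 1 10 3 4))^2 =(0 5 6 10 4 2 9 1 3)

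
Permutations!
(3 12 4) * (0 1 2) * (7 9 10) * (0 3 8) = (0 1 2 3 12 4 8)(7 9 10) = [1, 2, 3, 12, 8, 5, 6, 9, 0, 10, 7, 11, 4]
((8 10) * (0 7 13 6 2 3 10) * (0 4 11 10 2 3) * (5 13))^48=(0 2 3 6 13 5 7)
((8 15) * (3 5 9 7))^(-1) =(3 7 9 5)(8 15)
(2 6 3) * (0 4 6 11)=[4, 1, 11, 2, 6, 5, 3, 7, 8, 9, 10, 0]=(0 4 6 3 2 11)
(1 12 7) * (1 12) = [0, 1, 2, 3, 4, 5, 6, 12, 8, 9, 10, 11, 7] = (7 12)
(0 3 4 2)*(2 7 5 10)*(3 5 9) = (0 5 10 2)(3 4 7 9) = [5, 1, 0, 4, 7, 10, 6, 9, 8, 3, 2]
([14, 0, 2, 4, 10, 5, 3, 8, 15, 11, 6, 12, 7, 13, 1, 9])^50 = [1, 14, 2, 10, 6, 5, 4, 15, 9, 12, 3, 7, 8, 13, 0, 11]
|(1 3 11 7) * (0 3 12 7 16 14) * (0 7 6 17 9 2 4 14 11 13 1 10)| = 26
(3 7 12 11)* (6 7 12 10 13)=(3 12 11)(6 7 10 13)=[0, 1, 2, 12, 4, 5, 7, 10, 8, 9, 13, 3, 11, 6]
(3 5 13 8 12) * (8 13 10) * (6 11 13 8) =[0, 1, 2, 5, 4, 10, 11, 7, 12, 9, 6, 13, 3, 8] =(3 5 10 6 11 13 8 12)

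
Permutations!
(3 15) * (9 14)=[0, 1, 2, 15, 4, 5, 6, 7, 8, 14, 10, 11, 12, 13, 9, 3]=(3 15)(9 14)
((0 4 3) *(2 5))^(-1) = ((0 4 3)(2 5))^(-1) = (0 3 4)(2 5)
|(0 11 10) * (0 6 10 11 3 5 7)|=4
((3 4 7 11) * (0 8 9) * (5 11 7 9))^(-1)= ((0 8 5 11 3 4 9))^(-1)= (0 9 4 3 11 5 8)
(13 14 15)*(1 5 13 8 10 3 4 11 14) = (1 5 13)(3 4 11 14 15 8 10) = [0, 5, 2, 4, 11, 13, 6, 7, 10, 9, 3, 14, 12, 1, 15, 8]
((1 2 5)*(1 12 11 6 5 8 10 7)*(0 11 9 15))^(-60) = ((0 11 6 5 12 9 15)(1 2 8 10 7))^(-60) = (0 5 15 6 9 11 12)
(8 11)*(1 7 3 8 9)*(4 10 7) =(1 4 10 7 3 8 11 9) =[0, 4, 2, 8, 10, 5, 6, 3, 11, 1, 7, 9]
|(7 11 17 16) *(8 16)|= |(7 11 17 8 16)|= 5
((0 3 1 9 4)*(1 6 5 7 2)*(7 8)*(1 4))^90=(9)(0 6 8 2)(3 5 7 4)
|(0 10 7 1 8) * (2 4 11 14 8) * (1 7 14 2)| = 12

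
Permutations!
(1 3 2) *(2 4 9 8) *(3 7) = (1 7 3 4 9 8 2) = [0, 7, 1, 4, 9, 5, 6, 3, 2, 8]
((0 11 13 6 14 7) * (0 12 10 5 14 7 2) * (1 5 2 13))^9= (0 10 7 13 5 11 2 12 6 14 1)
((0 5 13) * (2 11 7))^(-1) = (0 13 5)(2 7 11)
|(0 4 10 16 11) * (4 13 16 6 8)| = |(0 13 16 11)(4 10 6 8)| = 4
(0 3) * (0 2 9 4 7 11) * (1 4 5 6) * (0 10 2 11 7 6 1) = (0 3 11 10 2 9 5 1 4 6) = [3, 4, 9, 11, 6, 1, 0, 7, 8, 5, 2, 10]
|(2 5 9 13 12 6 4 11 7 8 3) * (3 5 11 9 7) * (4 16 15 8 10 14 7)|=9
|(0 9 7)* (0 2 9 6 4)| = 3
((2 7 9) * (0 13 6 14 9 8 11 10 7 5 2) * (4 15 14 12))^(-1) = ((0 13 6 12 4 15 14 9)(2 5)(7 8 11 10))^(-1) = (0 9 14 15 4 12 6 13)(2 5)(7 10 11 8)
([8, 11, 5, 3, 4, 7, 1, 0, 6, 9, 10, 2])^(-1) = (0 7 5 2 11 1 6 8)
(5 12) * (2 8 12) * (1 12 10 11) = (1 12 5 2 8 10 11) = [0, 12, 8, 3, 4, 2, 6, 7, 10, 9, 11, 1, 5]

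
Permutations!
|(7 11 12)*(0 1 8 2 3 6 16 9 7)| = 11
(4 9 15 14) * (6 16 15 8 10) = (4 9 8 10 6 16 15 14) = [0, 1, 2, 3, 9, 5, 16, 7, 10, 8, 6, 11, 12, 13, 4, 14, 15]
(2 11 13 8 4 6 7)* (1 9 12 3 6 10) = (1 9 12 3 6 7 2 11 13 8 4 10) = [0, 9, 11, 6, 10, 5, 7, 2, 4, 12, 1, 13, 3, 8]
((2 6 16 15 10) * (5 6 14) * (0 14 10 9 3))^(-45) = (0 6 9 14 16 3 5 15)(2 10)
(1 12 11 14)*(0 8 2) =(0 8 2)(1 12 11 14) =[8, 12, 0, 3, 4, 5, 6, 7, 2, 9, 10, 14, 11, 13, 1]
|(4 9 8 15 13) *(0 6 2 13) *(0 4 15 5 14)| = 10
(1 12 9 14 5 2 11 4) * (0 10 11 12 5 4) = (0 10 11)(1 5 2 12 9 14 4) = [10, 5, 12, 3, 1, 2, 6, 7, 8, 14, 11, 0, 9, 13, 4]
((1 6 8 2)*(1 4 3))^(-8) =(1 4 8)(2 6 3)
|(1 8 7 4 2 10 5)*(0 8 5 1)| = 8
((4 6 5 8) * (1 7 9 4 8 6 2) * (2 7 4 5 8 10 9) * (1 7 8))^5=(1 5 10 4 6 9 8)(2 7)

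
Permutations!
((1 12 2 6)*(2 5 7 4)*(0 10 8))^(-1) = ((0 10 8)(1 12 5 7 4 2 6))^(-1) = (0 8 10)(1 6 2 4 7 5 12)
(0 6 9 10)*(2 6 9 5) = (0 9 10)(2 6 5) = [9, 1, 6, 3, 4, 2, 5, 7, 8, 10, 0]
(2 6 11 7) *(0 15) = [15, 1, 6, 3, 4, 5, 11, 2, 8, 9, 10, 7, 12, 13, 14, 0] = (0 15)(2 6 11 7)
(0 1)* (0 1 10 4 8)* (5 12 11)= (0 10 4 8)(5 12 11)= [10, 1, 2, 3, 8, 12, 6, 7, 0, 9, 4, 5, 11]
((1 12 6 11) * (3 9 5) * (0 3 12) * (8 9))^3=((0 3 8 9 5 12 6 11 1))^3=(0 9 6)(1 8 12)(3 5 11)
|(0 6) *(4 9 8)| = |(0 6)(4 9 8)| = 6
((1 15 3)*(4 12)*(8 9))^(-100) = (1 3 15) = ((1 15 3)(4 12)(8 9))^(-100)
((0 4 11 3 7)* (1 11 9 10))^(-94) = ((0 4 9 10 1 11 3 7))^(-94) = (0 9 1 3)(4 10 11 7)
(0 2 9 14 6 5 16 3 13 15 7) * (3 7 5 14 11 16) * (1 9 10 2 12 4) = (0 12 4 1 9 11 16 7)(2 10)(3 13 15 5)(6 14) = [12, 9, 10, 13, 1, 3, 14, 0, 8, 11, 2, 16, 4, 15, 6, 5, 7]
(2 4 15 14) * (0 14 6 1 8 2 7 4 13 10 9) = (0 14 7 4 15 6 1 8 2 13 10 9) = [14, 8, 13, 3, 15, 5, 1, 4, 2, 0, 9, 11, 12, 10, 7, 6]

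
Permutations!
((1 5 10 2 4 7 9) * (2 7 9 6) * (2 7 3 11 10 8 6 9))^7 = (1 5 8 6 7 9)(2 4)(3 11 10)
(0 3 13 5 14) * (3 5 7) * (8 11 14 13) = (0 5 13 7 3 8 11 14) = [5, 1, 2, 8, 4, 13, 6, 3, 11, 9, 10, 14, 12, 7, 0]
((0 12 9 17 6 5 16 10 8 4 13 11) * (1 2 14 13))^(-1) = ((0 12 9 17 6 5 16 10 8 4 1 2 14 13 11))^(-1) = (0 11 13 14 2 1 4 8 10 16 5 6 17 9 12)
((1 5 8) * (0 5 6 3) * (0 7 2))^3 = (0 1 7 5 6 2 8 3)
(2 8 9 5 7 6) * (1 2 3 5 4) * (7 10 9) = (1 2 8 7 6 3 5 10 9 4) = [0, 2, 8, 5, 1, 10, 3, 6, 7, 4, 9]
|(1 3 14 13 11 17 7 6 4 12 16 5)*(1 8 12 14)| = 28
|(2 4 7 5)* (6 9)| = |(2 4 7 5)(6 9)| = 4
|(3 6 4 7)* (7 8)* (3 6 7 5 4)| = 3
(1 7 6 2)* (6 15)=(1 7 15 6 2)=[0, 7, 1, 3, 4, 5, 2, 15, 8, 9, 10, 11, 12, 13, 14, 6]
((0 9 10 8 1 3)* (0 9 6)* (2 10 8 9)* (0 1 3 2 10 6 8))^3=((0 8 3 10 9)(1 2 6))^3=(0 10 8 9 3)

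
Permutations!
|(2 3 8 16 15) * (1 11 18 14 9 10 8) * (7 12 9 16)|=40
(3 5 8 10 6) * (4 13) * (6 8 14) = (3 5 14 6)(4 13)(8 10) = [0, 1, 2, 5, 13, 14, 3, 7, 10, 9, 8, 11, 12, 4, 6]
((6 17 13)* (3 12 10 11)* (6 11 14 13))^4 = (17)(3 13 10)(11 14 12)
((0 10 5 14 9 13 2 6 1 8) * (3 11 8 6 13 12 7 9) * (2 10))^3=(0 10 3)(1 6)(2 5 11)(8 13 14)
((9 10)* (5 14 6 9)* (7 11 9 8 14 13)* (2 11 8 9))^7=(2 11)(5 10 9 6 14 8 7 13)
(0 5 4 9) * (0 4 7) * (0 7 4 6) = (0 5 4 9 6) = [5, 1, 2, 3, 9, 4, 0, 7, 8, 6]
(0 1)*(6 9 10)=(0 1)(6 9 10)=[1, 0, 2, 3, 4, 5, 9, 7, 8, 10, 6]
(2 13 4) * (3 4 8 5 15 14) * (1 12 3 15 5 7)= (1 12 3 4 2 13 8 7)(14 15)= [0, 12, 13, 4, 2, 5, 6, 1, 7, 9, 10, 11, 3, 8, 15, 14]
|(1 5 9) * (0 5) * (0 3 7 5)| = |(1 3 7 5 9)| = 5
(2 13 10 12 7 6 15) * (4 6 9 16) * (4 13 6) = [0, 1, 6, 3, 4, 5, 15, 9, 8, 16, 12, 11, 7, 10, 14, 2, 13] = (2 6 15)(7 9 16 13 10 12)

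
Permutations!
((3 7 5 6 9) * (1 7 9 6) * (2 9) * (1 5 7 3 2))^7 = ((1 3)(2 9))^7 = (1 3)(2 9)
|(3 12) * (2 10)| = |(2 10)(3 12)| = 2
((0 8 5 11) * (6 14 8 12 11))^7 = (0 12 11)(5 8 14 6)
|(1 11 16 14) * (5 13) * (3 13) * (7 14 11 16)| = |(1 16 11 7 14)(3 13 5)| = 15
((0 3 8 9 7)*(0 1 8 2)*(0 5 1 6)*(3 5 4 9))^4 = ((0 5 1 8 3 2 4 9 7 6))^4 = (0 3 7 1 4)(2 6 8 9 5)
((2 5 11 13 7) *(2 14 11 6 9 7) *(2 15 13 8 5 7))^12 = ((2 7 14 11 8 5 6 9)(13 15))^12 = (15)(2 8)(5 7)(6 14)(9 11)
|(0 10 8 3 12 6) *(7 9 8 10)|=7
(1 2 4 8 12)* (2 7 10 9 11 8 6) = [0, 7, 4, 3, 6, 5, 2, 10, 12, 11, 9, 8, 1] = (1 7 10 9 11 8 12)(2 4 6)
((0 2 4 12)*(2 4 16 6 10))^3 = (2 10 6 16)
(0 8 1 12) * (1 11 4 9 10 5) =(0 8 11 4 9 10 5 1 12) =[8, 12, 2, 3, 9, 1, 6, 7, 11, 10, 5, 4, 0]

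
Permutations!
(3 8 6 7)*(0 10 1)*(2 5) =(0 10 1)(2 5)(3 8 6 7) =[10, 0, 5, 8, 4, 2, 7, 3, 6, 9, 1]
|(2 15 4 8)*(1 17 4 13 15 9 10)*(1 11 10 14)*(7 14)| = 8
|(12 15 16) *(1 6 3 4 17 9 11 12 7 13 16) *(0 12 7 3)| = 40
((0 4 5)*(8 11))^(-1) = (0 5 4)(8 11)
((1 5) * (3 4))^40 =((1 5)(3 4))^40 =(5)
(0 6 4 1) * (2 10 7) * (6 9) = (0 9 6 4 1)(2 10 7) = [9, 0, 10, 3, 1, 5, 4, 2, 8, 6, 7]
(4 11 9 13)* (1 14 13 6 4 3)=(1 14 13 3)(4 11 9 6)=[0, 14, 2, 1, 11, 5, 4, 7, 8, 6, 10, 9, 12, 3, 13]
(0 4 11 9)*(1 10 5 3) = [4, 10, 2, 1, 11, 3, 6, 7, 8, 0, 5, 9] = (0 4 11 9)(1 10 5 3)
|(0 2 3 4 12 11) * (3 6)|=7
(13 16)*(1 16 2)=(1 16 13 2)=[0, 16, 1, 3, 4, 5, 6, 7, 8, 9, 10, 11, 12, 2, 14, 15, 13]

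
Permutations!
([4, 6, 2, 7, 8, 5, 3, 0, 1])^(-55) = (0 4 8 1 6 3 7)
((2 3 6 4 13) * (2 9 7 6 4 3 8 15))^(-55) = ((2 8 15)(3 4 13 9 7 6))^(-55) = (2 15 8)(3 6 7 9 13 4)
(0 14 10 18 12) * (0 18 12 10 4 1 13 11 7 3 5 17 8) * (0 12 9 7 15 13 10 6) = [14, 10, 2, 5, 1, 17, 0, 3, 12, 7, 9, 15, 18, 11, 4, 13, 16, 8, 6] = (0 14 4 1 10 9 7 3 5 17 8 12 18 6)(11 15 13)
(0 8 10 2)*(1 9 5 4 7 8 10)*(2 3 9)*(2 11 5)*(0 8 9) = (0 10 3)(1 11 5 4 7 9 2 8) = [10, 11, 8, 0, 7, 4, 6, 9, 1, 2, 3, 5]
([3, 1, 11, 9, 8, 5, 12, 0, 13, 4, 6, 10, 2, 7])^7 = [0, 1, 10, 3, 4, 5, 2, 7, 8, 9, 12, 6, 11, 13]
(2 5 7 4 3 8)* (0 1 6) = (0 1 6)(2 5 7 4 3 8) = [1, 6, 5, 8, 3, 7, 0, 4, 2]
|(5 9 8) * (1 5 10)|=5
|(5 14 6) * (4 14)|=|(4 14 6 5)|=4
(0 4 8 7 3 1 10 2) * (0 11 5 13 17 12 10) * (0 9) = (0 4 8 7 3 1 9)(2 11 5 13 17 12 10) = [4, 9, 11, 1, 8, 13, 6, 3, 7, 0, 2, 5, 10, 17, 14, 15, 16, 12]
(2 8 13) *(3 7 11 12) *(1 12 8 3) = (1 12)(2 3 7 11 8 13) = [0, 12, 3, 7, 4, 5, 6, 11, 13, 9, 10, 8, 1, 2]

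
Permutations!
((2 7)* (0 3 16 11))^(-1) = (0 11 16 3)(2 7)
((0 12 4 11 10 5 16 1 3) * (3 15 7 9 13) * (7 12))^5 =((0 7 9 13 3)(1 15 12 4 11 10 5 16))^5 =(1 10 12 16 11 15 5 4)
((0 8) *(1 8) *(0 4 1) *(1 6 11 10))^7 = (1 8 4 6 11 10)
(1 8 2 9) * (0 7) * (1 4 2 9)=(0 7)(1 8 9 4 2)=[7, 8, 1, 3, 2, 5, 6, 0, 9, 4]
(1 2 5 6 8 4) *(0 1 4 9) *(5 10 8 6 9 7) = (0 1 2 10 8 7 5 9) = [1, 2, 10, 3, 4, 9, 6, 5, 7, 0, 8]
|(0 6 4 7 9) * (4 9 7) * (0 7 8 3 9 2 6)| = 4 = |(2 6)(3 9 7 8)|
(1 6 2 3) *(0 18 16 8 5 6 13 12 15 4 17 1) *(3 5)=(0 18 16 8 3)(1 13 12 15 4 17)(2 5 6)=[18, 13, 5, 0, 17, 6, 2, 7, 3, 9, 10, 11, 15, 12, 14, 4, 8, 1, 16]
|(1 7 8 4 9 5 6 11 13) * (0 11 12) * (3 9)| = |(0 11 13 1 7 8 4 3 9 5 6 12)| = 12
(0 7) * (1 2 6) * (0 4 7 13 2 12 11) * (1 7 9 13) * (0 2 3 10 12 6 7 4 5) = (0 1 6 4 9 13 3 10 12 11 2 7 5) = [1, 6, 7, 10, 9, 0, 4, 5, 8, 13, 12, 2, 11, 3]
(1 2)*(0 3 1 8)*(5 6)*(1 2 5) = (0 3 2 8)(1 5 6) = [3, 5, 8, 2, 4, 6, 1, 7, 0]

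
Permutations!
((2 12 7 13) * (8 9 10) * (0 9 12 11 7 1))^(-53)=((0 9 10 8 12 1)(2 11 7 13))^(-53)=(0 9 10 8 12 1)(2 13 7 11)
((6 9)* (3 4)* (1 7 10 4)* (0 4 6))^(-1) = ((0 4 3 1 7 10 6 9))^(-1) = (0 9 6 10 7 1 3 4)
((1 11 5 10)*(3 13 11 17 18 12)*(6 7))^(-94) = ((1 17 18 12 3 13 11 5 10)(6 7))^(-94) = (1 13 17 11 18 5 12 10 3)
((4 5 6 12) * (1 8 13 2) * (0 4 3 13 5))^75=((0 4)(1 8 5 6 12 3 13 2))^75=(0 4)(1 6 13 8 12 2 5 3)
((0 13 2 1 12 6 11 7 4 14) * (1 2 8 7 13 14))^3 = ((0 14)(1 12 6 11 13 8 7 4))^3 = (0 14)(1 11 7 12 13 4 6 8)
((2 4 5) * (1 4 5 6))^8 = (1 6 4)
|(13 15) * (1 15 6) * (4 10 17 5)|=4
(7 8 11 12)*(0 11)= (0 11 12 7 8)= [11, 1, 2, 3, 4, 5, 6, 8, 0, 9, 10, 12, 7]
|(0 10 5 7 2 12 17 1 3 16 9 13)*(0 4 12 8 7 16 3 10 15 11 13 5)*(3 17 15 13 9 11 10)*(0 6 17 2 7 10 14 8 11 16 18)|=17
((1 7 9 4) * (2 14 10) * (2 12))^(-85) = (1 4 9 7)(2 12 10 14)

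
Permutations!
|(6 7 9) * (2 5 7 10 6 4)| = 10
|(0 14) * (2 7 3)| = 6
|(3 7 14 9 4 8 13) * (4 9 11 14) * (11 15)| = |(3 7 4 8 13)(11 14 15)| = 15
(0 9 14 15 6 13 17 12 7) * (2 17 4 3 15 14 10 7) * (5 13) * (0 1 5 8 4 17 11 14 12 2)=(0 9 10 7 1 5 13 17 2 11 14 12)(3 15 6 8 4)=[9, 5, 11, 15, 3, 13, 8, 1, 4, 10, 7, 14, 0, 17, 12, 6, 16, 2]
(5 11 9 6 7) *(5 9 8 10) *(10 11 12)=(5 12 10)(6 7 9)(8 11)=[0, 1, 2, 3, 4, 12, 7, 9, 11, 6, 5, 8, 10]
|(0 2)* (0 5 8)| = |(0 2 5 8)| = 4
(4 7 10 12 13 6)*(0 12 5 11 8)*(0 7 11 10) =(0 12 13 6 4 11 8 7)(5 10) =[12, 1, 2, 3, 11, 10, 4, 0, 7, 9, 5, 8, 13, 6]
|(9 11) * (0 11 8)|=4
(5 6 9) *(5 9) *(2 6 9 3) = [0, 1, 6, 2, 4, 9, 5, 7, 8, 3] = (2 6 5 9 3)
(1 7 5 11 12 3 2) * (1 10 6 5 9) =(1 7 9)(2 10 6 5 11 12 3) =[0, 7, 10, 2, 4, 11, 5, 9, 8, 1, 6, 12, 3]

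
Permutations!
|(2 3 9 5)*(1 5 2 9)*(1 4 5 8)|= 10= |(1 8)(2 3 4 5 9)|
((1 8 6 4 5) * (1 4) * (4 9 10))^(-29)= (1 8 6)(4 10 9 5)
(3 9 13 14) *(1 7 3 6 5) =(1 7 3 9 13 14 6 5) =[0, 7, 2, 9, 4, 1, 5, 3, 8, 13, 10, 11, 12, 14, 6]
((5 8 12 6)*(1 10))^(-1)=((1 10)(5 8 12 6))^(-1)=(1 10)(5 6 12 8)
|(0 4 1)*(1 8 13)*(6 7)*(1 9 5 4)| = 10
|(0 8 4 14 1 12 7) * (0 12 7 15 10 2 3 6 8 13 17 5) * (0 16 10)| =16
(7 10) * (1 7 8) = (1 7 10 8) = [0, 7, 2, 3, 4, 5, 6, 10, 1, 9, 8]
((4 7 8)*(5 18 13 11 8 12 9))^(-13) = (4 18 7 13 12 11 9 8 5)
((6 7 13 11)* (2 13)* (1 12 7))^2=(1 7 13 6 12 2 11)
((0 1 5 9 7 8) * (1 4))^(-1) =(0 8 7 9 5 1 4)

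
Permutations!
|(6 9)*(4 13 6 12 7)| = |(4 13 6 9 12 7)| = 6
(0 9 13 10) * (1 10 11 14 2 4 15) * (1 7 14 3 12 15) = [9, 10, 4, 12, 1, 5, 6, 14, 8, 13, 0, 3, 15, 11, 2, 7] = (0 9 13 11 3 12 15 7 14 2 4 1 10)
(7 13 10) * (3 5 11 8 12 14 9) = (3 5 11 8 12 14 9)(7 13 10) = [0, 1, 2, 5, 4, 11, 6, 13, 12, 3, 7, 8, 14, 10, 9]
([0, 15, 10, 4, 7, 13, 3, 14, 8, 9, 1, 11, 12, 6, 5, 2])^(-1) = [0, 10, 15, 6, 3, 14, 13, 4, 8, 9, 2, 11, 12, 5, 7, 1]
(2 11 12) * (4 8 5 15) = [0, 1, 11, 3, 8, 15, 6, 7, 5, 9, 10, 12, 2, 13, 14, 4] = (2 11 12)(4 8 5 15)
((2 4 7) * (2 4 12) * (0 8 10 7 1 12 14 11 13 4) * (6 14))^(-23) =((0 8 10 7)(1 12 2 6 14 11 13 4))^(-23) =(0 8 10 7)(1 12 2 6 14 11 13 4)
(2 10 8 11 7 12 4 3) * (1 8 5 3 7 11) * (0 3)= [3, 8, 10, 2, 7, 0, 6, 12, 1, 9, 5, 11, 4]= (0 3 2 10 5)(1 8)(4 7 12)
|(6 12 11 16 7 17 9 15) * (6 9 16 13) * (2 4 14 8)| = 12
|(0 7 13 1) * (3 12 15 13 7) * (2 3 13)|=12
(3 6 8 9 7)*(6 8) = (3 8 9 7) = [0, 1, 2, 8, 4, 5, 6, 3, 9, 7]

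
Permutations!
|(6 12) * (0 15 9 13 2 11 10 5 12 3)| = |(0 15 9 13 2 11 10 5 12 6 3)| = 11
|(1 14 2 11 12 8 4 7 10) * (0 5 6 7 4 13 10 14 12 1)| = 12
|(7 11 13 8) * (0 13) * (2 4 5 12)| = |(0 13 8 7 11)(2 4 5 12)| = 20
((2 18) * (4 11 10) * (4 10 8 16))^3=((2 18)(4 11 8 16))^3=(2 18)(4 16 8 11)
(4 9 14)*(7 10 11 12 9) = (4 7 10 11 12 9 14) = [0, 1, 2, 3, 7, 5, 6, 10, 8, 14, 11, 12, 9, 13, 4]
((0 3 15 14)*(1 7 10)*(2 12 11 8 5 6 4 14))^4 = (0 12 6 3 11 4 15 8 14 2 5)(1 7 10)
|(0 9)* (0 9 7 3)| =|(9)(0 7 3)| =3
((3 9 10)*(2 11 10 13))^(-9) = (2 3)(9 11)(10 13)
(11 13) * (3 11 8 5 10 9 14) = [0, 1, 2, 11, 4, 10, 6, 7, 5, 14, 9, 13, 12, 8, 3] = (3 11 13 8 5 10 9 14)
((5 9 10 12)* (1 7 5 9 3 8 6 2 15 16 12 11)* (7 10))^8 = ((1 10 11)(2 15 16 12 9 7 5 3 8 6))^8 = (1 11 10)(2 8 5 9 16)(3 7 12 15 6)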